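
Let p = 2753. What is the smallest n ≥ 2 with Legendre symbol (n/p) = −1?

(2/2753) = +1, so 2 is a residue.
(3/2753) = −1, so 3 is the smallest positive non-residue mod 2753.

3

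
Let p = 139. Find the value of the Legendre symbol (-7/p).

First reduce: -7 ≡ 132 (mod 139).
Pull out 2^2: since 139 ≡ 3 (mod 8), (2/139) = -1, so (2/139)^2 = +1.
Reciprocity: 33 ≡ 1 and 139 ≡ 3 (mod 4), so (33/139) = +(139/33).
Reduce top mod 33: now compute (7/33).
Reciprocity: 7 ≡ 3 and 33 ≡ 1 (mod 4), so (7/33) = +(33/7).
Reduce top mod 7: now compute (5/7).
Reciprocity: 5 ≡ 1 and 7 ≡ 3 (mod 4), so (5/7) = +(7/5).
Reduce top mod 5: now compute (2/5).
Pull out 2: since 5 ≡ 5 (mod 8), (2/5) = -1.
Reached (1/5) = 1. Collecting the sign flips along the way, the symbol is -1.

-1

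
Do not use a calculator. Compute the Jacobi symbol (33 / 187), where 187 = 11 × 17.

Reciprocity: 33 ≡ 1 and 187 ≡ 3 (mod 4), so (33/187) = +(187/33).
Reduce top mod 33: now compute (22/33).
Pull out 2: since 33 ≡ 1 (mod 8), (2/33) = +1.
Reciprocity: 11 ≡ 3 and 33 ≡ 1 (mod 4), so (11/33) = +(33/11).
Reduce top mod 11: now compute (0/11).
Top reduces to 0: gcd > 1, so the symbol is 0.

0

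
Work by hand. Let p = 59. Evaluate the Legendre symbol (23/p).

-1

Reciprocity: 23 ≡ 3 and 59 ≡ 3 (mod 4), so (23/59) = −(59/23).
Reduce top mod 23: now compute (13/23).
Reciprocity: 13 ≡ 1 and 23 ≡ 3 (mod 4), so (13/23) = +(23/13).
Reduce top mod 13: now compute (10/13).
Pull out 2: since 13 ≡ 5 (mod 8), (2/13) = -1.
Reciprocity: 5 ≡ 1 and 13 ≡ 1 (mod 4), so (5/13) = +(13/5).
Reduce top mod 5: now compute (3/5).
Reciprocity: 3 ≡ 3 and 5 ≡ 1 (mod 4), so (3/5) = +(5/3).
Reduce top mod 3: now compute (2/3).
Pull out 2: since 3 ≡ 3 (mod 8), (2/3) = -1.
Reached (1/3) = 1. Collecting the sign flips along the way, the symbol is -1.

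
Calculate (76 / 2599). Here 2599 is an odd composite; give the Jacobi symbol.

1

Pull out 2^2: since 2599 ≡ 7 (mod 8), (2/2599) = +1, so (2/2599)^2 = +1.
Reciprocity: 19 ≡ 3 and 2599 ≡ 3 (mod 4), so (19/2599) = −(2599/19).
Reduce top mod 19: now compute (15/19).
Reciprocity: 15 ≡ 3 and 19 ≡ 3 (mod 4), so (15/19) = −(19/15).
Reduce top mod 15: now compute (4/15).
Pull out 2^2: since 15 ≡ 7 (mod 8), (2/15) = +1, so (2/15)^2 = +1.
Reached (1/15) = 1. Collecting the sign flips along the way, the symbol is +1.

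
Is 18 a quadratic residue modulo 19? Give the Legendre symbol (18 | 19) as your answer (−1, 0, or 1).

-1

Pull out 2: since 19 ≡ 3 (mod 8), (2/19) = -1.
Reciprocity: 9 ≡ 1 and 19 ≡ 3 (mod 4), so (9/19) = +(19/9).
Reduce top mod 9: now compute (1/9).
Reached (1/9) = 1. Collecting the sign flips along the way, the symbol is -1.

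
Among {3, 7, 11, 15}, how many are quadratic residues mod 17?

1

(3/17) = -1 → non-residue.
(7/17) = -1 → non-residue.
(11/17) = -1 → non-residue.
(15/17) = +1 → QR.
Total quadratic residues among the 4: 1.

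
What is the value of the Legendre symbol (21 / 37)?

Reciprocity: 21 ≡ 1 and 37 ≡ 1 (mod 4), so (21/37) = +(37/21).
Reduce top mod 21: now compute (16/21).
Pull out 2^4: since 21 ≡ 5 (mod 8), (2/21) = -1, so (2/21)^4 = +1.
Reached (1/21) = 1. Collecting the sign flips along the way, the symbol is +1.

1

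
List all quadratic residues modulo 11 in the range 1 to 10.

Square k = 1,…,5 (k and 11−k give the same square):
1²=1, 2²=4, 3²=9, 4²≡5, 5²≡3 (mod 11).
So the quadratic residues mod 11 are {1, 3, 4, 5, 9}.

1,3,4,5,9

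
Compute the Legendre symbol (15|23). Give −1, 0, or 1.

-1

Reciprocity: 15 ≡ 3 and 23 ≡ 3 (mod 4), so (15/23) = −(23/15).
Reduce top mod 15: now compute (8/15).
Pull out 2^3: since 15 ≡ 7 (mod 8), (2/15) = +1, so (2/15)^3 = +1.
Reached (1/15) = 1. Collecting the sign flips along the way, the symbol is -1.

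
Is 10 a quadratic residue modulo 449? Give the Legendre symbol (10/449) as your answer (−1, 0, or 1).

Pull out 2: since 449 ≡ 1 (mod 8), (2/449) = +1.
Reciprocity: 5 ≡ 1 and 449 ≡ 1 (mod 4), so (5/449) = +(449/5).
Reduce top mod 5: now compute (4/5).
Pull out 2^2: since 5 ≡ 5 (mod 8), (2/5) = -1, so (2/5)^2 = +1.
Reached (1/5) = 1. Collecting the sign flips along the way, the symbol is +1.

1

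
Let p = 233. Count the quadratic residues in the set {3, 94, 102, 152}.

2

(3/233) = -1 → non-residue.
(94/233) = -1 → non-residue.
(102/233) = +1 → QR.
(152/233) = +1 → QR.
Total quadratic residues among the 4: 2.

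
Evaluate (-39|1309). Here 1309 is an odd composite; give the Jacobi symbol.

1

First reduce: -39 ≡ 1270 (mod 1309).
Pull out 2: since 1309 ≡ 5 (mod 8), (2/1309) = -1.
Reciprocity: 635 ≡ 3 and 1309 ≡ 1 (mod 4), so (635/1309) = +(1309/635).
Reduce top mod 635: now compute (39/635).
Reciprocity: 39 ≡ 3 and 635 ≡ 3 (mod 4), so (39/635) = −(635/39).
Reduce top mod 39: now compute (11/39).
Reciprocity: 11 ≡ 3 and 39 ≡ 3 (mod 4), so (11/39) = −(39/11).
Reduce top mod 11: now compute (6/11).
Pull out 2: since 11 ≡ 3 (mod 8), (2/11) = -1.
Reciprocity: 3 ≡ 3 and 11 ≡ 3 (mod 4), so (3/11) = −(11/3).
Reduce top mod 3: now compute (2/3).
Pull out 2: since 3 ≡ 3 (mod 8), (2/3) = -1.
Reached (1/3) = 1. Collecting the sign flips along the way, the symbol is +1.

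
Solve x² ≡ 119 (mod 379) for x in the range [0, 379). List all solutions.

Since 379 ≡ 3 (mod 4), a square root of 119 is 119^((379+1)/4) = 119^95 mod 379.
Repeated squaring: 119^2≡138, 119^4≡94, 119^8≡119, 119^16≡138, 119^32≡94, 119^64≡119 (mod 379).
119^95 = 119^(64+16+8+4+2+1) ≡ 94 (mod 379).
Check: 94² = 8836 ≡ 119 (mod 379). The two roots are 94 and 285.

94, 285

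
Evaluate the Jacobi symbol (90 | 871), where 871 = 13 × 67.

Pull out 2: since 871 ≡ 7 (mod 8), (2/871) = +1.
Reciprocity: 45 ≡ 1 and 871 ≡ 3 (mod 4), so (45/871) = +(871/45).
Reduce top mod 45: now compute (16/45).
Pull out 2^4: since 45 ≡ 5 (mod 8), (2/45) = -1, so (2/45)^4 = +1.
Reached (1/45) = 1. Collecting the sign flips along the way, the symbol is +1.

1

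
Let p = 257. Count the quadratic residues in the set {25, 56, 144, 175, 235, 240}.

4

(25/257) = +1 → QR.
(56/257) = -1 → non-residue.
(144/257) = +1 → QR.
(175/257) = -1 → non-residue.
(235/257) = +1 → QR.
(240/257) = +1 → QR.
Total quadratic residues among the 6: 4.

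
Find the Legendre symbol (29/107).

1

Reciprocity: 29 ≡ 1 and 107 ≡ 3 (mod 4), so (29/107) = +(107/29).
Reduce top mod 29: now compute (20/29).
Pull out 2^2: since 29 ≡ 5 (mod 8), (2/29) = -1, so (2/29)^2 = +1.
Reciprocity: 5 ≡ 1 and 29 ≡ 1 (mod 4), so (5/29) = +(29/5).
Reduce top mod 5: now compute (4/5).
Pull out 2^2: since 5 ≡ 5 (mod 8), (2/5) = -1, so (2/5)^2 = +1.
Reached (1/5) = 1. Collecting the sign flips along the way, the symbol is +1.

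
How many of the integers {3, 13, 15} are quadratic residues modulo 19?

(3/19) = -1 → non-residue.
(13/19) = -1 → non-residue.
(15/19) = -1 → non-residue.
Total quadratic residues among the 3: 0.

0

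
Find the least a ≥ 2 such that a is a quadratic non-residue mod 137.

3

(2/137) = +1, so 2 is a residue.
(3/137) = −1, so 3 is the smallest positive non-residue mod 137.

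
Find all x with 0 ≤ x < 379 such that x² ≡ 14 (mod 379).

157, 222

Since 379 ≡ 3 (mod 4), a square root of 14 is 14^((379+1)/4) = 14^95 mod 379.
Repeated squaring: 14^2≡196, 14^4≡137, 14^8≡198, 14^16≡167, 14^32≡222, 14^64≡14 (mod 379).
14^95 = 14^(64+16+8+4+2+1) ≡ 222 (mod 379).
Check: 222² = 49284 ≡ 14 (mod 379). The two roots are 157 and 222.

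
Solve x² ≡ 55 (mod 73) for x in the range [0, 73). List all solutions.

73 ≡ 1 (mod 4), so we find a root by search.
Trying successive values, 36² = 1296 ≡ 55 (mod 73). The other root is 73 − 36 = 37.

36, 37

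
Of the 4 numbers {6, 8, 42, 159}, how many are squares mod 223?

(6/223) = -1 → non-residue.
(8/223) = +1 → QR.
(42/223) = -1 → non-residue.
(159/223) = -1 → non-residue.
Total quadratic residues among the 4: 1.

1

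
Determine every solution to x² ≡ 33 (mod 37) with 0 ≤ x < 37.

12, 25

37 ≡ 1 (mod 4), so we find a root by search.
Trying successive values, 12² = 144 ≡ 33 (mod 37). The other root is 37 − 12 = 25.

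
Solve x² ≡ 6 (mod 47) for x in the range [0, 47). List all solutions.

10, 37

Since 47 ≡ 3 (mod 4), a square root of 6 is 6^((47+1)/4) = 6^12 mod 47.
Repeated squaring: 6^2≡36, 6^4≡27, 6^8≡24 (mod 47).
6^12 = 6^(8+4) ≡ 37 (mod 47).
Check: 37² = 1369 ≡ 6 (mod 47). The two roots are 10 and 37.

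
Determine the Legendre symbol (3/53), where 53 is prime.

Reciprocity: 3 ≡ 3 and 53 ≡ 1 (mod 4), so (3/53) = +(53/3).
Reduce top mod 3: now compute (2/3).
Pull out 2: since 3 ≡ 3 (mod 8), (2/3) = -1.
Reached (1/3) = 1. Collecting the sign flips along the way, the symbol is -1.

-1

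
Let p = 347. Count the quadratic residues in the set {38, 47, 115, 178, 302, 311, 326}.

4

(38/347) = +1 → QR.
(47/347) = -1 → non-residue.
(115/347) = +1 → QR.
(178/347) = -1 → non-residue.
(302/347) = +1 → QR.
(311/347) = -1 → non-residue.
(326/347) = +1 → QR.
Total quadratic residues among the 7: 4.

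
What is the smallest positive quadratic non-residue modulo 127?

(2/127) = +1, so 2 is a residue.
(3/127) = −1, so 3 is the smallest positive non-residue mod 127.

3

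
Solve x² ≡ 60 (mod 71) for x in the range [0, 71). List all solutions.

29, 42

Since 71 ≡ 3 (mod 4), a square root of 60 is 60^((71+1)/4) = 60^18 mod 71.
Repeated squaring: 60^2≡50, 60^4≡15, 60^8≡12, 60^16≡2 (mod 71).
60^18 = 60^(16+2) ≡ 29 (mod 71).
Check: 29² = 841 ≡ 60 (mod 71). The two roots are 29 and 42.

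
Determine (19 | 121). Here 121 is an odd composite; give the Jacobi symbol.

1

Reciprocity: 19 ≡ 3 and 121 ≡ 1 (mod 4), so (19/121) = +(121/19).
Reduce top mod 19: now compute (7/19).
Reciprocity: 7 ≡ 3 and 19 ≡ 3 (mod 4), so (7/19) = −(19/7).
Reduce top mod 7: now compute (5/7).
Reciprocity: 5 ≡ 1 and 7 ≡ 3 (mod 4), so (5/7) = +(7/5).
Reduce top mod 5: now compute (2/5).
Pull out 2: since 5 ≡ 5 (mod 8), (2/5) = -1.
Reached (1/5) = 1. Collecting the sign flips along the way, the symbol is +1.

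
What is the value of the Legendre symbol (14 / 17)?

Euler's criterion: (14/17) ≡ 14^8 (mod 17).
14^2 ≡ 9 (mod 17)
14^4 ≡ 13 (mod 17)
14^8 ≡ 16 (mod 17)
14^8 = 14^(8) ≡ 16 (mod 17).
Result is 16 ≡ −1, so (14/17) = −1.

-1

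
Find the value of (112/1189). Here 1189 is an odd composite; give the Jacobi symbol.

Pull out 2^4: since 1189 ≡ 5 (mod 8), (2/1189) = -1, so (2/1189)^4 = +1.
Reciprocity: 7 ≡ 3 and 1189 ≡ 1 (mod 4), so (7/1189) = +(1189/7).
Reduce top mod 7: now compute (6/7).
Pull out 2: since 7 ≡ 7 (mod 8), (2/7) = +1.
Reciprocity: 3 ≡ 3 and 7 ≡ 3 (mod 4), so (3/7) = −(7/3).
Reduce top mod 3: now compute (1/3).
Reached (1/3) = 1. Collecting the sign flips along the way, the symbol is -1.

-1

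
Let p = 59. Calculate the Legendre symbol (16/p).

1

Pull out 2^4: since 59 ≡ 3 (mod 8), (2/59) = -1, so (2/59)^4 = +1.
Reached (1/59) = 1. Collecting the sign flips along the way, the symbol is +1.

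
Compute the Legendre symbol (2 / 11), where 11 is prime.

Pull out 2: since 11 ≡ 3 (mod 8), (2/11) = -1.
Reached (1/11) = 1. Collecting the sign flips along the way, the symbol is -1.

-1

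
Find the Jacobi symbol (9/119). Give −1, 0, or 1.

1

Reciprocity: 9 ≡ 1 and 119 ≡ 3 (mod 4), so (9/119) = +(119/9).
Reduce top mod 9: now compute (2/9).
Pull out 2: since 9 ≡ 1 (mod 8), (2/9) = +1.
Reached (1/9) = 1. Collecting the sign flips along the way, the symbol is +1.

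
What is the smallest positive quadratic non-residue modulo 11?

(2/11) = −1, so 2 is the smallest positive non-residue mod 11.

2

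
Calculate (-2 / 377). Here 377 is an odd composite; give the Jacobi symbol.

First reduce: -2 ≡ 375 (mod 377).
Reciprocity: 375 ≡ 3 and 377 ≡ 1 (mod 4), so (375/377) = +(377/375).
Reduce top mod 375: now compute (2/375).
Pull out 2: since 375 ≡ 7 (mod 8), (2/375) = +1.
Reached (1/375) = 1. Collecting the sign flips along the way, the symbol is +1.

1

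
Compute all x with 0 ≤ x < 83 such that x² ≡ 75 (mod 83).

Since 83 ≡ 3 (mod 4), a square root of 75 is 75^((83+1)/4) = 75^21 mod 83.
Repeated squaring: 75^2≡64, 75^4≡29, 75^8≡11, 75^16≡38 (mod 83).
75^21 = 75^(16+4+1) ≡ 65 (mod 83).
Check: 65² = 4225 ≡ 75 (mod 83). The two roots are 18 and 65.

18, 65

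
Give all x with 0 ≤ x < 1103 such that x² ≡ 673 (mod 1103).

Since 1103 ≡ 3 (mod 4), a square root of 673 is 673^((1103+1)/4) = 673^276 mod 1103.
Repeated squaring: 673^2≡699, 673^4≡1075, 673^8≡784, 673^16≡285, 673^32≡706, 673^64≡983, 673^128≡61, 673^256≡412 (mod 1103).
673^276 = 673^(256+16+4) ≡ 283 (mod 1103).
Check: 283² = 80089 ≡ 673 (mod 1103). The two roots are 283 and 820.

283, 820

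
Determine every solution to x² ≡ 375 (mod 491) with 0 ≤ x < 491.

76, 415

Since 491 ≡ 3 (mod 4), a square root of 375 is 375^((491+1)/4) = 375^123 mod 491.
Repeated squaring: 375^2≡199, 375^4≡321, 375^8≡422, 375^16≡342, 375^32≡106, 375^64≡434 (mod 491).
375^123 = 375^(64+32+16+8+2+1) ≡ 415 (mod 491).
Check: 415² = 172225 ≡ 375 (mod 491). The two roots are 76 and 415.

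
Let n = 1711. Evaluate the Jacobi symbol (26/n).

-1

Pull out 2: since 1711 ≡ 7 (mod 8), (2/1711) = +1.
Reciprocity: 13 ≡ 1 and 1711 ≡ 3 (mod 4), so (13/1711) = +(1711/13).
Reduce top mod 13: now compute (8/13).
Pull out 2^3: since 13 ≡ 5 (mod 8), (2/13) = -1, so (2/13)^3 = -1.
Reached (1/13) = 1. Collecting the sign flips along the way, the symbol is -1.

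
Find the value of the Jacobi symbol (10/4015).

Pull out 2: since 4015 ≡ 7 (mod 8), (2/4015) = +1.
Reciprocity: 5 ≡ 1 and 4015 ≡ 3 (mod 4), so (5/4015) = +(4015/5).
Reduce top mod 5: now compute (0/5).
Top reduces to 0: gcd > 1, so the symbol is 0.

0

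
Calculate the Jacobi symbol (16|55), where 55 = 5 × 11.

1

Pull out 2^4: since 55 ≡ 7 (mod 8), (2/55) = +1, so (2/55)^4 = +1.
Reached (1/55) = 1. Collecting the sign flips along the way, the symbol is +1.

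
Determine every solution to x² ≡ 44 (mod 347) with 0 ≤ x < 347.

Since 347 ≡ 3 (mod 4), a square root of 44 is 44^((347+1)/4) = 44^87 mod 347.
Repeated squaring: 44^2≡201, 44^4≡149, 44^8≡340, 44^16≡49, 44^32≡319, 44^64≡90 (mod 347).
44^87 = 44^(64+16+4+2+1) ≡ 229 (mod 347).
Check: 229² = 52441 ≡ 44 (mod 347). The two roots are 118 and 229.

118, 229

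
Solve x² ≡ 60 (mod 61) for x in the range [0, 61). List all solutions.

61 ≡ 1 (mod 4), so we find a root by search.
Trying successive values, 11² = 121 ≡ 60 (mod 61). The other root is 61 − 11 = 50.

11, 50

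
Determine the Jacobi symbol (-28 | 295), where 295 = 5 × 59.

First reduce: -28 ≡ 267 (mod 295).
Reciprocity: 267 ≡ 3 and 295 ≡ 3 (mod 4), so (267/295) = −(295/267).
Reduce top mod 267: now compute (28/267).
Pull out 2^2: since 267 ≡ 3 (mod 8), (2/267) = -1, so (2/267)^2 = +1.
Reciprocity: 7 ≡ 3 and 267 ≡ 3 (mod 4), so (7/267) = −(267/7).
Reduce top mod 7: now compute (1/7).
Reached (1/7) = 1. Collecting the sign flips along the way, the symbol is +1.

1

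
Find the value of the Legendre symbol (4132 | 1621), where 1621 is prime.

First reduce: 4132 ≡ 890 (mod 1621).
Pull out 2: since 1621 ≡ 5 (mod 8), (2/1621) = -1.
Reciprocity: 445 ≡ 1 and 1621 ≡ 1 (mod 4), so (445/1621) = +(1621/445).
Reduce top mod 445: now compute (286/445).
Pull out 2: since 445 ≡ 5 (mod 8), (2/445) = -1.
Reciprocity: 143 ≡ 3 and 445 ≡ 1 (mod 4), so (143/445) = +(445/143).
Reduce top mod 143: now compute (16/143).
Pull out 2^4: since 143 ≡ 7 (mod 8), (2/143) = +1, so (2/143)^4 = +1.
Reached (1/143) = 1. Collecting the sign flips along the way, the symbol is +1.

1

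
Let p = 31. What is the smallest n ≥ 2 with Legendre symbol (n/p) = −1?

(2/31) = +1, so 2 is a residue.
(3/31) = −1, so 3 is the smallest positive non-residue mod 31.

3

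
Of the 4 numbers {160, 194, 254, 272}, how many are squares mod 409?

2

(160/409) = +1 → QR.
(194/409) = -1 → non-residue.
(254/409) = -1 → non-residue.
(272/409) = +1 → QR.
Total quadratic residues among the 4: 2.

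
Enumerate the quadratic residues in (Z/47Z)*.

1,2,3,4,6,7,8,9,12,14,16,17,18,21,24,25,27,28,32,34,36,37,42

Square k = 1,…,23 (k and 47−k give the same square):
1²=1, 2²=4, 3²=9, 4²=16, 5²=25, 6²=36, 7²≡2, 8²≡17, 9²≡34, 10²≡6, 11²≡27, 12²≡3, 13²≡28, 14²≡8, 15²≡37, 16²≡21, 17²≡7, 18²≡42, 19²≡32, 20²≡24, 21²≡18, 22²≡14, 23²≡12 (mod 47).
So the quadratic residues mod 47 are {1, 2, 3, 4, 6, 7, 8, 9, 12, 14, 16, 17, 18, 21, 24, 25, 27, 28, 32, 34, 36, 37, 42}.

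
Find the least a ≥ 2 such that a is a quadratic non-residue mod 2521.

11

(2/2521) = +1, so 2 is a residue.
(3/2521) = +1, so 3 is a residue.
(4/2521) = +1, so 4 is a residue.
(5/2521) = +1, so 5 is a residue.
(6/2521) = +1, so 6 is a residue.
(7/2521) = +1, so 7 is a residue.
(8/2521) = +1, so 8 is a residue.
(9/2521) = +1, so 9 is a residue.
(10/2521) = +1, so 10 is a residue.
(11/2521) = −1, so 11 is the smallest positive non-residue mod 2521.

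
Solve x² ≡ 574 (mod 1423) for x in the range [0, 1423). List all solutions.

208, 1215

Since 1423 ≡ 3 (mod 4), a square root of 574 is 574^((1423+1)/4) = 574^356 mod 1423.
Repeated squaring: 574^2≡763, 574^4≡162, 574^8≡630, 574^16≡1306, 574^32≡882, 574^64≡966, 574^128≡1091, 574^256≡653 (mod 1423).
574^356 = 574^(256+64+32+4) ≡ 1215 (mod 1423).
Check: 1215² = 1476225 ≡ 574 (mod 1423). The two roots are 208 and 1215.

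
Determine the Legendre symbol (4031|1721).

First reduce: 4031 ≡ 589 (mod 1721).
Reciprocity: 589 ≡ 1 and 1721 ≡ 1 (mod 4), so (589/1721) = +(1721/589).
Reduce top mod 589: now compute (543/589).
Reciprocity: 543 ≡ 3 and 589 ≡ 1 (mod 4), so (543/589) = +(589/543).
Reduce top mod 543: now compute (46/543).
Pull out 2: since 543 ≡ 7 (mod 8), (2/543) = +1.
Reciprocity: 23 ≡ 3 and 543 ≡ 3 (mod 4), so (23/543) = −(543/23).
Reduce top mod 23: now compute (14/23).
Pull out 2: since 23 ≡ 7 (mod 8), (2/23) = +1.
Reciprocity: 7 ≡ 3 and 23 ≡ 3 (mod 4), so (7/23) = −(23/7).
Reduce top mod 7: now compute (2/7).
Pull out 2: since 7 ≡ 7 (mod 8), (2/7) = +1.
Reached (1/7) = 1. Collecting the sign flips along the way, the symbol is +1.

1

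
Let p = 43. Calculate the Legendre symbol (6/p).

1

Euler's criterion: (6/43) ≡ 6^21 (mod 43).
6^2 ≡ 36 (mod 43)
6^4 ≡ 6 (mod 43)
6^8 ≡ 36 (mod 43)
6^16 ≡ 6 (mod 43)
6^21 = 6^(16+4+1) ≡ 1 (mod 43).
Result is 1, so (6/43) = 1.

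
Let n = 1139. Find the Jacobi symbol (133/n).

Reciprocity: 133 ≡ 1 and 1139 ≡ 3 (mod 4), so (133/1139) = +(1139/133).
Reduce top mod 133: now compute (75/133).
Reciprocity: 75 ≡ 3 and 133 ≡ 1 (mod 4), so (75/133) = +(133/75).
Reduce top mod 75: now compute (58/75).
Pull out 2: since 75 ≡ 3 (mod 8), (2/75) = -1.
Reciprocity: 29 ≡ 1 and 75 ≡ 3 (mod 4), so (29/75) = +(75/29).
Reduce top mod 29: now compute (17/29).
Reciprocity: 17 ≡ 1 and 29 ≡ 1 (mod 4), so (17/29) = +(29/17).
Reduce top mod 17: now compute (12/17).
Pull out 2^2: since 17 ≡ 1 (mod 8), (2/17) = +1, so (2/17)^2 = +1.
Reciprocity: 3 ≡ 3 and 17 ≡ 1 (mod 4), so (3/17) = +(17/3).
Reduce top mod 3: now compute (2/3).
Pull out 2: since 3 ≡ 3 (mod 8), (2/3) = -1.
Reached (1/3) = 1. Collecting the sign flips along the way, the symbol is +1.

1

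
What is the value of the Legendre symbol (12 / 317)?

-1

Pull out 2^2: since 317 ≡ 5 (mod 8), (2/317) = -1, so (2/317)^2 = +1.
Reciprocity: 3 ≡ 3 and 317 ≡ 1 (mod 4), so (3/317) = +(317/3).
Reduce top mod 3: now compute (2/3).
Pull out 2: since 3 ≡ 3 (mod 8), (2/3) = -1.
Reached (1/3) = 1. Collecting the sign flips along the way, the symbol is -1.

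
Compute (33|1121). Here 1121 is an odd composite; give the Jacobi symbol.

1

Reciprocity: 33 ≡ 1 and 1121 ≡ 1 (mod 4), so (33/1121) = +(1121/33).
Reduce top mod 33: now compute (32/33).
Pull out 2^5: since 33 ≡ 1 (mod 8), (2/33) = +1, so (2/33)^5 = +1.
Reached (1/33) = 1. Collecting the sign flips along the way, the symbol is +1.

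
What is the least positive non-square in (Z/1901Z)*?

2

(2/1901) = −1, so 2 is the smallest positive non-residue mod 1901.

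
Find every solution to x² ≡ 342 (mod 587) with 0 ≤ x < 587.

Since 587 ≡ 3 (mod 4), a square root of 342 is 342^((587+1)/4) = 342^147 mod 587.
Repeated squaring: 342^2≡151, 342^4≡495, 342^8≡246, 342^16≡55, 342^32≡90, 342^64≡469, 342^128≡423 (mod 587).
342^147 = 342^(128+16+2+1) ≡ 75 (mod 587).
Check: 75² = 5625 ≡ 342 (mod 587). The two roots are 75 and 512.

75, 512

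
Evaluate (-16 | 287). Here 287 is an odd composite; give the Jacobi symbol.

-1

First reduce: -16 ≡ 271 (mod 287).
Reciprocity: 271 ≡ 3 and 287 ≡ 3 (mod 4), so (271/287) = −(287/271).
Reduce top mod 271: now compute (16/271).
Pull out 2^4: since 271 ≡ 7 (mod 8), (2/271) = +1, so (2/271)^4 = +1.
Reached (1/271) = 1. Collecting the sign flips along the way, the symbol is -1.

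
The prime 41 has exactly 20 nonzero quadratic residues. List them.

1 2 4 5 8 9 10 16 18 20 21 23 25 31 32 33 36 37 39 40

Square k = 1,…,20 (k and 41−k give the same square):
1²=1, 2²=4, 3²=9, 4²=16, 5²=25, 6²=36, 7²≡8, 8²≡23, 9²≡40, 10²≡18, 11²≡39, 12²≡21, 13²≡5, 14²≡32, 15²≡20, 16²≡10, 17²≡2, 18²≡37, 19²≡33, 20²≡31 (mod 41).
So the quadratic residues mod 41 are {1, 2, 4, 5, 8, 9, 10, 16, 18, 20, 21, 23, 25, 31, 32, 33, 36, 37, 39, 40}.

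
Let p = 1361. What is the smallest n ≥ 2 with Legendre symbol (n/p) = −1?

(2/1361) = +1, so 2 is a residue.
(3/1361) = −1, so 3 is the smallest positive non-residue mod 1361.

3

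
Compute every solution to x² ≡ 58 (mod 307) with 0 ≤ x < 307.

66, 241

Since 307 ≡ 3 (mod 4), a square root of 58 is 58^((307+1)/4) = 58^77 mod 307.
Repeated squaring: 58^2≡294, 58^4≡169, 58^8≡10, 58^16≡100, 58^32≡176, 58^64≡276 (mod 307).
58^77 = 58^(64+8+4+1) ≡ 66 (mod 307).
Check: 66² = 4356 ≡ 58 (mod 307). The two roots are 66 and 241.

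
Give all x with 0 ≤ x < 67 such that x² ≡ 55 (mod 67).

16, 51

Since 67 ≡ 3 (mod 4), a square root of 55 is 55^((67+1)/4) = 55^17 mod 67.
Repeated squaring: 55^2≡10, 55^4≡33, 55^8≡17, 55^16≡21 (mod 67).
55^17 = 55^(16+1) ≡ 16 (mod 67).
Check: 16² = 256 ≡ 55 (mod 67). The two roots are 16 and 51.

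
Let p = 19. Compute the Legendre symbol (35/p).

Euler's criterion: (35/19) ≡ 16^9 (mod 19).
16^2 ≡ 9 (mod 19)
16^4 ≡ 5 (mod 19)
16^8 ≡ 6 (mod 19)
16^9 = 16^(8+1) ≡ 1 (mod 19).
Result is 1, so (35/19) = 1.

1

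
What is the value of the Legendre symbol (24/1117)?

-1

Pull out 2^3: since 1117 ≡ 5 (mod 8), (2/1117) = -1, so (2/1117)^3 = -1.
Reciprocity: 3 ≡ 3 and 1117 ≡ 1 (mod 4), so (3/1117) = +(1117/3).
Reduce top mod 3: now compute (1/3).
Reached (1/3) = 1. Collecting the sign flips along the way, the symbol is -1.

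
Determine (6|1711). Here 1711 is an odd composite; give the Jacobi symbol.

-1

Pull out 2: since 1711 ≡ 7 (mod 8), (2/1711) = +1.
Reciprocity: 3 ≡ 3 and 1711 ≡ 3 (mod 4), so (3/1711) = −(1711/3).
Reduce top mod 3: now compute (1/3).
Reached (1/3) = 1. Collecting the sign flips along the way, the symbol is -1.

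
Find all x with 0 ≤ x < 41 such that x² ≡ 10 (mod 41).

16, 25

41 ≡ 1 (mod 4), so we find a root by search.
Trying successive values, 16² = 256 ≡ 10 (mod 41). The other root is 41 − 16 = 25.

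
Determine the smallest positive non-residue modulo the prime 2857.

(2/2857) = +1, so 2 is a residue.
(3/2857) = +1, so 3 is a residue.
(4/2857) = +1, so 4 is a residue.
(5/2857) = −1, so 5 is the smallest positive non-residue mod 2857.

5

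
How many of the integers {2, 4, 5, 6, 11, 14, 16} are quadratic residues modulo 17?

(2/17) = +1 → QR.
(4/17) = +1 → QR.
(5/17) = -1 → non-residue.
(6/17) = -1 → non-residue.
(11/17) = -1 → non-residue.
(14/17) = -1 → non-residue.
(16/17) = +1 → QR.
Total quadratic residues among the 7: 3.

3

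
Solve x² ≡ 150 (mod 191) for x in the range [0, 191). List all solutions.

36, 155

Since 191 ≡ 3 (mod 4), a square root of 150 is 150^((191+1)/4) = 150^48 mod 191.
Repeated squaring: 150^2≡153, 150^4≡107, 150^8≡180, 150^16≡121, 150^32≡125 (mod 191).
150^48 = 150^(32+16) ≡ 36 (mod 191).
Check: 36² = 1296 ≡ 150 (mod 191). The two roots are 36 and 155.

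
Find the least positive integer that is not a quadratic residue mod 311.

(2/311) = +1, so 2 is a residue.
(3/311) = +1, so 3 is a residue.
(4/311) = +1, so 4 is a residue.
(5/311) = +1, so 5 is a residue.
(6/311) = +1, so 6 is a residue.
(7/311) = +1, so 7 is a residue.
(8/311) = +1, so 8 is a residue.
(9/311) = +1, so 9 is a residue.
(10/311) = +1, so 10 is a residue.
(11/311) = −1, so 11 is the smallest positive non-residue mod 311.

11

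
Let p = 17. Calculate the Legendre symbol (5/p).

Reciprocity: 5 ≡ 1 and 17 ≡ 1 (mod 4), so (5/17) = +(17/5).
Reduce top mod 5: now compute (2/5).
Pull out 2: since 5 ≡ 5 (mod 8), (2/5) = -1.
Reached (1/5) = 1. Collecting the sign flips along the way, the symbol is -1.

-1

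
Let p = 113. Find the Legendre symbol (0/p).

0

Top reduces to 0: gcd > 1, so the symbol is 0.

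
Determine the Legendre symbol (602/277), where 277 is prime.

1

First reduce: 602 ≡ 48 (mod 277).
Pull out 2^4: since 277 ≡ 5 (mod 8), (2/277) = -1, so (2/277)^4 = +1.
Reciprocity: 3 ≡ 3 and 277 ≡ 1 (mod 4), so (3/277) = +(277/3).
Reduce top mod 3: now compute (1/3).
Reached (1/3) = 1. Collecting the sign flips along the way, the symbol is +1.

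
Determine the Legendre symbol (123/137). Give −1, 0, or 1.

1

Euler's criterion: (123/137) ≡ 123^68 (mod 137).
123^2 ≡ 59 (mod 137)
123^4 ≡ 56 (mod 137)
123^8 ≡ 122 (mod 137)
123^16 ≡ 88 (mod 137)
123^32 ≡ 72 (mod 137)
123^64 ≡ 115 (mod 137)
123^68 = 123^(64+4) ≡ 1 (mod 137).
Result is 1, so (123/137) = 1.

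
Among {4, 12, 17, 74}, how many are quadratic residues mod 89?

(4/89) = +1 → QR.
(12/89) = -1 → non-residue.
(17/89) = +1 → QR.
(74/89) = -1 → non-residue.
Total quadratic residues among the 4: 2.

2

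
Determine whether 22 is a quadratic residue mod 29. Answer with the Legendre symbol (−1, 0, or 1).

1

Pull out 2: since 29 ≡ 5 (mod 8), (2/29) = -1.
Reciprocity: 11 ≡ 3 and 29 ≡ 1 (mod 4), so (11/29) = +(29/11).
Reduce top mod 11: now compute (7/11).
Reciprocity: 7 ≡ 3 and 11 ≡ 3 (mod 4), so (7/11) = −(11/7).
Reduce top mod 7: now compute (4/7).
Pull out 2^2: since 7 ≡ 7 (mod 8), (2/7) = +1, so (2/7)^2 = +1.
Reached (1/7) = 1. Collecting the sign flips along the way, the symbol is +1.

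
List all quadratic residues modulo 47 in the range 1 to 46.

Square k = 1,…,23 (k and 47−k give the same square):
1²=1, 2²=4, 3²=9, 4²=16, 5²=25, 6²=36, 7²≡2, 8²≡17, 9²≡34, 10²≡6, 11²≡27, 12²≡3, 13²≡28, 14²≡8, 15²≡37, 16²≡21, 17²≡7, 18²≡42, 19²≡32, 20²≡24, 21²≡18, 22²≡14, 23²≡12 (mod 47).
So the quadratic residues mod 47 are {1, 2, 3, 4, 6, 7, 8, 9, 12, 14, 16, 17, 18, 21, 24, 25, 27, 28, 32, 34, 36, 37, 42}.

1, 2, 3, 4, 6, 7, 8, 9, 12, 14, 16, 17, 18, 21, 24, 25, 27, 28, 32, 34, 36, 37, 42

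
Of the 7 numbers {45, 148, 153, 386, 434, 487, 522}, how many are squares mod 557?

(45/557) = -1 → non-residue.
(148/557) = -1 → non-residue.
(153/557) = +1 → QR.
(386/557) = +1 → QR.
(434/557) = +1 → QR.
(487/557) = +1 → QR.
(522/557) = -1 → non-residue.
Total quadratic residues among the 7: 4.

4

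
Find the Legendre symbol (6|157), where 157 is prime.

Euler's criterion: (6/157) ≡ 6^78 (mod 157).
6^2 ≡ 36 (mod 157)
6^4 ≡ 40 (mod 157)
6^8 ≡ 30 (mod 157)
6^16 ≡ 115 (mod 157)
6^32 ≡ 37 (mod 157)
6^64 ≡ 113 (mod 157)
6^78 = 6^(64+8+4+2) ≡ 156 (mod 157).
Result is 156 ≡ −1, so (6/157) = −1.

-1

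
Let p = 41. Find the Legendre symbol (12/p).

-1

Pull out 2^2: since 41 ≡ 1 (mod 8), (2/41) = +1, so (2/41)^2 = +1.
Reciprocity: 3 ≡ 3 and 41 ≡ 1 (mod 4), so (3/41) = +(41/3).
Reduce top mod 3: now compute (2/3).
Pull out 2: since 3 ≡ 3 (mod 8), (2/3) = -1.
Reached (1/3) = 1. Collecting the sign flips along the way, the symbol is -1.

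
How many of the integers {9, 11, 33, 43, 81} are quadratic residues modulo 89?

3

(9/89) = +1 → QR.
(11/89) = +1 → QR.
(33/89) = -1 → non-residue.
(43/89) = -1 → non-residue.
(81/89) = +1 → QR.
Total quadratic residues among the 5: 3.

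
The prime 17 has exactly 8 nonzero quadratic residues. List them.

Square k = 1,…,8 (k and 17−k give the same square):
1²=1, 2²=4, 3²=9, 4²=16, 5²≡8, 6²≡2, 7²≡15, 8²≡13 (mod 17).
So the quadratic residues mod 17 are {1, 2, 4, 8, 9, 13, 15, 16}.

1,2,4,8,9,13,15,16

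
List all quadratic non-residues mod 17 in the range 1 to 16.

3 5 6 7 10 11 12 14

Square k = 1,…,8 (k and 17−k give the same square):
1²=1, 2²=4, 3²=9, 4²=16, 5²≡8, 6²≡2, 7²≡15, 8²≡13 (mod 17).
The residues are {1, 2, 4, 8, 9, 13, 15, 16}; the non-residues are the remaining 8 nonzero classes.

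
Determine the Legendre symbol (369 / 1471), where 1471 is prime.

Reciprocity: 369 ≡ 1 and 1471 ≡ 3 (mod 4), so (369/1471) = +(1471/369).
Reduce top mod 369: now compute (364/369).
Pull out 2^2: since 369 ≡ 1 (mod 8), (2/369) = +1, so (2/369)^2 = +1.
Reciprocity: 91 ≡ 3 and 369 ≡ 1 (mod 4), so (91/369) = +(369/91).
Reduce top mod 91: now compute (5/91).
Reciprocity: 5 ≡ 1 and 91 ≡ 3 (mod 4), so (5/91) = +(91/5).
Reduce top mod 5: now compute (1/5).
Reached (1/5) = 1. Collecting the sign flips along the way, the symbol is +1.

1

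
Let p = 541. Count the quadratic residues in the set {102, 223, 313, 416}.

3

(102/541) = +1 → QR.
(223/541) = -1 → non-residue.
(313/541) = +1 → QR.
(416/541) = +1 → QR.
Total quadratic residues among the 4: 3.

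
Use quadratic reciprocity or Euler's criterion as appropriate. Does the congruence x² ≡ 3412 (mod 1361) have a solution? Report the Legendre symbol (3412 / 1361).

First reduce: 3412 ≡ 690 (mod 1361).
Pull out 2: since 1361 ≡ 1 (mod 8), (2/1361) = +1.
Reciprocity: 345 ≡ 1 and 1361 ≡ 1 (mod 4), so (345/1361) = +(1361/345).
Reduce top mod 345: now compute (326/345).
Pull out 2: since 345 ≡ 1 (mod 8), (2/345) = +1.
Reciprocity: 163 ≡ 3 and 345 ≡ 1 (mod 4), so (163/345) = +(345/163).
Reduce top mod 163: now compute (19/163).
Reciprocity: 19 ≡ 3 and 163 ≡ 3 (mod 4), so (19/163) = −(163/19).
Reduce top mod 19: now compute (11/19).
Reciprocity: 11 ≡ 3 and 19 ≡ 3 (mod 4), so (11/19) = −(19/11).
Reduce top mod 11: now compute (8/11).
Pull out 2^3: since 11 ≡ 3 (mod 8), (2/11) = -1, so (2/11)^3 = -1.
Reached (1/11) = 1. Collecting the sign flips along the way, the symbol is -1.

-1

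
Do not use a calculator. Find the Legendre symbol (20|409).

Euler's criterion: (20/409) ≡ 20^204 (mod 409).
20^2 ≡ 400 (mod 409)
20^4 ≡ 81 (mod 409)
20^8 ≡ 17 (mod 409)
20^16 ≡ 289 (mod 409)
20^32 ≡ 85 (mod 409)
20^64 ≡ 272 (mod 409)
20^128 ≡ 364 (mod 409)
20^204 = 20^(128+64+8+4) ≡ 1 (mod 409).
Result is 1, so (20/409) = 1.

1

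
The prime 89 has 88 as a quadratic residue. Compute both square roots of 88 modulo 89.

89 ≡ 1 (mod 4), so we find a root by search.
Trying successive values, 34² = 1156 ≡ 88 (mod 89). The other root is 89 − 34 = 55.

34, 55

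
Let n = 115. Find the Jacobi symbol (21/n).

-1

Reciprocity: 21 ≡ 1 and 115 ≡ 3 (mod 4), so (21/115) = +(115/21).
Reduce top mod 21: now compute (10/21).
Pull out 2: since 21 ≡ 5 (mod 8), (2/21) = -1.
Reciprocity: 5 ≡ 1 and 21 ≡ 1 (mod 4), so (5/21) = +(21/5).
Reduce top mod 5: now compute (1/5).
Reached (1/5) = 1. Collecting the sign flips along the way, the symbol is -1.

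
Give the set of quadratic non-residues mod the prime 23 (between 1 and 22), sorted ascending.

Square k = 1,…,11 (k and 23−k give the same square):
1²=1, 2²=4, 3²=9, 4²=16, 5²≡2, 6²≡13, 7²≡3, 8²≡18, 9²≡12, 10²≡8, 11²≡6 (mod 23).
The residues are {1, 2, 3, 4, 6, 8, 9, 12, 13, 16, 18}; the non-residues are the remaining 11 nonzero classes.

5 7 10 11 14 15 17 19 20 21 22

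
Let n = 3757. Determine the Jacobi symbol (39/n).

0

Reciprocity: 39 ≡ 3 and 3757 ≡ 1 (mod 4), so (39/3757) = +(3757/39).
Reduce top mod 39: now compute (13/39).
Reciprocity: 13 ≡ 1 and 39 ≡ 3 (mod 4), so (13/39) = +(39/13).
Reduce top mod 13: now compute (0/13).
Top reduces to 0: gcd > 1, so the symbol is 0.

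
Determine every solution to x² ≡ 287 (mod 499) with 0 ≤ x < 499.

76, 423

Since 499 ≡ 3 (mod 4), a square root of 287 is 287^((499+1)/4) = 287^125 mod 499.
Repeated squaring: 287^2≡34, 287^4≡158, 287^8≡14, 287^16≡196, 287^32≡492, 287^64≡49 (mod 499).
287^125 = 287^(64+32+16+8+4+1) ≡ 423 (mod 499).
Check: 423² = 178929 ≡ 287 (mod 499). The two roots are 76 and 423.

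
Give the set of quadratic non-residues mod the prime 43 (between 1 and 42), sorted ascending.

2,3,5,7,8,12,18,19,20,22,26,27,28,29,30,32,33,34,37,39,42

Square k = 1,…,21 (k and 43−k give the same square):
1²=1, 2²=4, 3²=9, 4²=16, 5²=25, 6²=36, 7²≡6, 8²≡21, 9²≡38, 10²≡14, 11²≡35, 12²≡15, 13²≡40, 14²≡24, 15²≡10, 16²≡41, 17²≡31, 18²≡23, 19²≡17, 20²≡13, 21²≡11 (mod 43).
The residues are {1, 4, 6, 9, 10, 11, 13, 14, 15, 16, 17, 21, 23, 24, 25, 31, 35, 36, 38, 40, 41}; the non-residues are the remaining 21 nonzero classes.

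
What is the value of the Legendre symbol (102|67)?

1

First reduce: 102 ≡ 35 (mod 67).
Reciprocity: 35 ≡ 3 and 67 ≡ 3 (mod 4), so (35/67) = −(67/35).
Reduce top mod 35: now compute (32/35).
Pull out 2^5: since 35 ≡ 3 (mod 8), (2/35) = -1, so (2/35)^5 = -1.
Reached (1/35) = 1. Collecting the sign flips along the way, the symbol is +1.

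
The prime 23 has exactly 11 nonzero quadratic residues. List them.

1,2,3,4,6,8,9,12,13,16,18

Square k = 1,…,11 (k and 23−k give the same square):
1²=1, 2²=4, 3²=9, 4²=16, 5²≡2, 6²≡13, 7²≡3, 8²≡18, 9²≡12, 10²≡8, 11²≡6 (mod 23).
So the quadratic residues mod 23 are {1, 2, 3, 4, 6, 8, 9, 12, 13, 16, 18}.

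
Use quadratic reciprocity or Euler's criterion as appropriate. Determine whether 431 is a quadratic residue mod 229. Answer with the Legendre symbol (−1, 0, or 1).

1

First reduce: 431 ≡ 202 (mod 229).
Pull out 2: since 229 ≡ 5 (mod 8), (2/229) = -1.
Reciprocity: 101 ≡ 1 and 229 ≡ 1 (mod 4), so (101/229) = +(229/101).
Reduce top mod 101: now compute (27/101).
Reciprocity: 27 ≡ 3 and 101 ≡ 1 (mod 4), so (27/101) = +(101/27).
Reduce top mod 27: now compute (20/27).
Pull out 2^2: since 27 ≡ 3 (mod 8), (2/27) = -1, so (2/27)^2 = +1.
Reciprocity: 5 ≡ 1 and 27 ≡ 3 (mod 4), so (5/27) = +(27/5).
Reduce top mod 5: now compute (2/5).
Pull out 2: since 5 ≡ 5 (mod 8), (2/5) = -1.
Reached (1/5) = 1. Collecting the sign flips along the way, the symbol is +1.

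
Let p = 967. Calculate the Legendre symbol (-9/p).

-1

First reduce: -9 ≡ 958 (mod 967).
Pull out 2: since 967 ≡ 7 (mod 8), (2/967) = +1.
Reciprocity: 479 ≡ 3 and 967 ≡ 3 (mod 4), so (479/967) = −(967/479).
Reduce top mod 479: now compute (9/479).
Reciprocity: 9 ≡ 1 and 479 ≡ 3 (mod 4), so (9/479) = +(479/9).
Reduce top mod 9: now compute (2/9).
Pull out 2: since 9 ≡ 1 (mod 8), (2/9) = +1.
Reached (1/9) = 1. Collecting the sign flips along the way, the symbol is -1.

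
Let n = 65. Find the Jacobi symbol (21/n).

-1

Reciprocity: 21 ≡ 1 and 65 ≡ 1 (mod 4), so (21/65) = +(65/21).
Reduce top mod 21: now compute (2/21).
Pull out 2: since 21 ≡ 5 (mod 8), (2/21) = -1.
Reached (1/21) = 1. Collecting the sign flips along the way, the symbol is -1.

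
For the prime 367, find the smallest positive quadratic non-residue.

3

(2/367) = +1, so 2 is a residue.
(3/367) = −1, so 3 is the smallest positive non-residue mod 367.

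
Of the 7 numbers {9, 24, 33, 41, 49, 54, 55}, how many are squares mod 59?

3

(9/59) = +1 → QR.
(24/59) = -1 → non-residue.
(33/59) = -1 → non-residue.
(41/59) = +1 → QR.
(49/59) = +1 → QR.
(54/59) = -1 → non-residue.
(55/59) = -1 → non-residue.
Total quadratic residues among the 7: 3.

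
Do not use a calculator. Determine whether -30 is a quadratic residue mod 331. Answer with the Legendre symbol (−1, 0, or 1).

First reduce: -30 ≡ 301 (mod 331).
Reciprocity: 301 ≡ 1 and 331 ≡ 3 (mod 4), so (301/331) = +(331/301).
Reduce top mod 301: now compute (30/301).
Pull out 2: since 301 ≡ 5 (mod 8), (2/301) = -1.
Reciprocity: 15 ≡ 3 and 301 ≡ 1 (mod 4), so (15/301) = +(301/15).
Reduce top mod 15: now compute (1/15).
Reached (1/15) = 1. Collecting the sign flips along the way, the symbol is -1.

-1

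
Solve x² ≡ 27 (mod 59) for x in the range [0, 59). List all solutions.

26, 33

Since 59 ≡ 3 (mod 4), a square root of 27 is 27^((59+1)/4) = 27^15 mod 59.
Repeated squaring: 27^2≡21, 27^4≡28, 27^8≡17 (mod 59).
27^15 = 27^(8+4+2+1) ≡ 26 (mod 59).
Check: 26² = 676 ≡ 27 (mod 59). The two roots are 26 and 33.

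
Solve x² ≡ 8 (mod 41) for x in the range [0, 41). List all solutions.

7, 34

41 ≡ 1 (mod 4), so we find a root by search.
Trying successive values, 7² = 49 ≡ 8 (mod 41). The other root is 41 − 7 = 34.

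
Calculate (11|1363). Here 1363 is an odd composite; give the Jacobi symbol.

1

Reciprocity: 11 ≡ 3 and 1363 ≡ 3 (mod 4), so (11/1363) = −(1363/11).
Reduce top mod 11: now compute (10/11).
Pull out 2: since 11 ≡ 3 (mod 8), (2/11) = -1.
Reciprocity: 5 ≡ 1 and 11 ≡ 3 (mod 4), so (5/11) = +(11/5).
Reduce top mod 5: now compute (1/5).
Reached (1/5) = 1. Collecting the sign flips along the way, the symbol is +1.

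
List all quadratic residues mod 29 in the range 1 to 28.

Square k = 1,…,14 (k and 29−k give the same square):
1²=1, 2²=4, 3²=9, 4²=16, 5²=25, 6²≡7, 7²≡20, 8²≡6, 9²≡23, 10²≡13, 11²≡5, 12²≡28, 13²≡24, 14²≡22 (mod 29).
So the quadratic residues mod 29 are {1, 4, 5, 6, 7, 9, 13, 16, 20, 22, 23, 24, 25, 28}.

1,4,5,6,7,9,13,16,20,22,23,24,25,28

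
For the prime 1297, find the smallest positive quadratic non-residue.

(2/1297) = +1, so 2 is a residue.
(3/1297) = +1, so 3 is a residue.
(4/1297) = +1, so 4 is a residue.
(5/1297) = −1, so 5 is the smallest positive non-residue mod 1297.

5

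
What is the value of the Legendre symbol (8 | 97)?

Euler's criterion: (8/97) ≡ 8^48 (mod 97).
8^2 ≡ 64 (mod 97)
8^4 ≡ 22 (mod 97)
8^8 ≡ 96 (mod 97)
8^16 ≡ 1 (mod 97)
8^32 ≡ 1 (mod 97)
8^48 = 8^(32+16) ≡ 1 (mod 97).
Result is 1, so (8/97) = 1.

1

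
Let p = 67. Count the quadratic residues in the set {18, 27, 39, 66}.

(18/67) = -1 → non-residue.
(27/67) = -1 → non-residue.
(39/67) = +1 → QR.
(66/67) = -1 → non-residue.
Total quadratic residues among the 4: 1.

1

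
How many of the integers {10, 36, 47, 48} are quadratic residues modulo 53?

(10/53) = +1 → QR.
(36/53) = +1 → QR.
(47/53) = +1 → QR.
(48/53) = -1 → non-residue.
Total quadratic residues among the 4: 3.

3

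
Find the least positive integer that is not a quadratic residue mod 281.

(2/281) = +1, so 2 is a residue.
(3/281) = −1, so 3 is the smallest positive non-residue mod 281.

3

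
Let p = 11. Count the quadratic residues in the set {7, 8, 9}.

1

(7/11) = -1 → non-residue.
(8/11) = -1 → non-residue.
(9/11) = +1 → QR.
Total quadratic residues among the 3: 1.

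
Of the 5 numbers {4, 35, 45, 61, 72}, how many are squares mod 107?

(4/107) = +1 → QR.
(35/107) = +1 → QR.
(45/107) = -1 → non-residue.
(61/107) = +1 → QR.
(72/107) = -1 → non-residue.
Total quadratic residues among the 5: 3.

3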